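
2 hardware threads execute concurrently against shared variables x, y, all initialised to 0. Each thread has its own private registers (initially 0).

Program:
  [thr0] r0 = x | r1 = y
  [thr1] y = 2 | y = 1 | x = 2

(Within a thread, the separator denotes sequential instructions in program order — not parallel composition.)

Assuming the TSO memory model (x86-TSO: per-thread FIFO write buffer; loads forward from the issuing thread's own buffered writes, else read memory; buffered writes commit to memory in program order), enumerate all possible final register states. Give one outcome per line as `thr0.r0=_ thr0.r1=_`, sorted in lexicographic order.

thr0.r0=0 thr0.r1=0
thr0.r0=0 thr0.r1=1
thr0.r0=0 thr0.r1=2
thr0.r0=2 thr0.r1=1

outcome vector order: (thr0.r0,thr0.r1)
|TSO outcomes| = 4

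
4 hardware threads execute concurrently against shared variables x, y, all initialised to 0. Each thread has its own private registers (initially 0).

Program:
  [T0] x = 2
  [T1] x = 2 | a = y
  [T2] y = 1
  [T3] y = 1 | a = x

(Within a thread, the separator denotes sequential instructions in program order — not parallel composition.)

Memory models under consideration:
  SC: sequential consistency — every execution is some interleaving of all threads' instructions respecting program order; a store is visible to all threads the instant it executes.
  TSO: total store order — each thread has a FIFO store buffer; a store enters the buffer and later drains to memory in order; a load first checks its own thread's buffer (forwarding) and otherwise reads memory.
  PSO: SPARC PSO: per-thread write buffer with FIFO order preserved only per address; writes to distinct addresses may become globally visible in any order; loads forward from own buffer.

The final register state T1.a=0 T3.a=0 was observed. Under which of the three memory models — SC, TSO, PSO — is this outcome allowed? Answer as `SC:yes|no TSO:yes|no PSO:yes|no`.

outcome vector order: (T1.a,T3.a)
SC: 3 outcomes — {(0,2), (1,0), (1,2)}
TSO: 4 outcomes — {(0,0), (0,2), (1,0), (1,2)}
PSO: 4 outcomes — {(0,0), (0,2), (1,0), (1,2)}
target (0,0) ∈ {TSO,PSO}

SC:no TSO:yes PSO:yes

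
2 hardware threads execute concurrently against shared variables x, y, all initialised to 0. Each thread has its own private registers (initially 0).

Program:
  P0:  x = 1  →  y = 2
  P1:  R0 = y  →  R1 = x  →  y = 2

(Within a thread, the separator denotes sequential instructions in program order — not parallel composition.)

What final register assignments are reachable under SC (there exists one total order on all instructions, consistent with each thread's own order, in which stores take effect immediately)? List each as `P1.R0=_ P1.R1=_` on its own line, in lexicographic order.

outcome vector order: (P1.R0,P1.R1)
|SC outcomes| = 3

P1.R0=0 P1.R1=0
P1.R0=0 P1.R1=1
P1.R0=2 P1.R1=1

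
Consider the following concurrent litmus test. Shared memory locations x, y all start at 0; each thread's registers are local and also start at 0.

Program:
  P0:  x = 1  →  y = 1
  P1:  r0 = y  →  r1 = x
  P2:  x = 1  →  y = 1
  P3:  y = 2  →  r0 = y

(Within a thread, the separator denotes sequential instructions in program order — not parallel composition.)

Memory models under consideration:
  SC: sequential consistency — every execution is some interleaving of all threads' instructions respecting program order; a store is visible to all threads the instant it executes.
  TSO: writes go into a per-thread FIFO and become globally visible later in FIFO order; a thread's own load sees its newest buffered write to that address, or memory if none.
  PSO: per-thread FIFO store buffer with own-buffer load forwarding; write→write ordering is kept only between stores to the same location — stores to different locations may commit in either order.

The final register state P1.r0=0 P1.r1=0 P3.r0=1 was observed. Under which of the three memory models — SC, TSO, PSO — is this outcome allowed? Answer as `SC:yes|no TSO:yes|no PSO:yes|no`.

outcome vector order: (P1.r0,P1.r1,P3.r0)
[SC] allowed = {0/0/1; 0/0/2; 0/1/1; 0/1/2; 1/1/1; 1/1/2; 2/0/1; 2/0/2; 2/1/1; 2/1/2}
[TSO] allowed = {0/0/1; 0/0/2; 0/1/1; 0/1/2; 1/1/1; 1/1/2; 2/0/1; 2/0/2; 2/1/1; 2/1/2}
[PSO] allowed = {0/0/1; 0/0/2; 0/1/1; 0/1/2; 1/0/1; 1/0/2; 1/1/1; 1/1/2; 2/0/1; 2/0/2; 2/1/1; 2/1/2}
target 0/0/1 ∈ {SC,TSO,PSO}

SC:yes TSO:yes PSO:yes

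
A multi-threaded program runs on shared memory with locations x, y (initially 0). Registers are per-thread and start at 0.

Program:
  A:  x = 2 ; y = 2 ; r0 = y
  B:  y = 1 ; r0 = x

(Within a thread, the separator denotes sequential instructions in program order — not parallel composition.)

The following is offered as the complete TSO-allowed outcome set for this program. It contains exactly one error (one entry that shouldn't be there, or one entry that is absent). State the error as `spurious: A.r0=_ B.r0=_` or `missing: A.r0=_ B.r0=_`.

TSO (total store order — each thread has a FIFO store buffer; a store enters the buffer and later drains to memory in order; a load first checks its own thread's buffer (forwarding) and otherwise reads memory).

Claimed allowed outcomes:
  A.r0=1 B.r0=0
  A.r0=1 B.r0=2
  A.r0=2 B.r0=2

missing: A.r0=2 B.r0=0

outcome vector order: (A.r0,B.r0)
under TSO → 10 12 20 22
TSO∖claimed = {20}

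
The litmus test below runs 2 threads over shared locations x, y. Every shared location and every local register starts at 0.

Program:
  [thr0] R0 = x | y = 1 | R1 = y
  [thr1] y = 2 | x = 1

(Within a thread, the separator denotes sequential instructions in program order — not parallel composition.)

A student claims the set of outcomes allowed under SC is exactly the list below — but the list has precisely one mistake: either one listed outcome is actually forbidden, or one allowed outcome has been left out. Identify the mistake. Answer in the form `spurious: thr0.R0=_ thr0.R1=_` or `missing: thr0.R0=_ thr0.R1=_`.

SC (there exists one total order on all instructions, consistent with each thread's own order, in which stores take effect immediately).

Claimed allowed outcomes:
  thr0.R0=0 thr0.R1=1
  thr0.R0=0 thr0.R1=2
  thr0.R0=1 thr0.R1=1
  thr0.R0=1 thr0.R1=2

spurious: thr0.R0=1 thr0.R1=2

outcome vector order: (thr0.R0,thr0.R1)
SC: 3 outcomes — {0/1; 0/2; 1/1}
claimed∖SC = {1/2}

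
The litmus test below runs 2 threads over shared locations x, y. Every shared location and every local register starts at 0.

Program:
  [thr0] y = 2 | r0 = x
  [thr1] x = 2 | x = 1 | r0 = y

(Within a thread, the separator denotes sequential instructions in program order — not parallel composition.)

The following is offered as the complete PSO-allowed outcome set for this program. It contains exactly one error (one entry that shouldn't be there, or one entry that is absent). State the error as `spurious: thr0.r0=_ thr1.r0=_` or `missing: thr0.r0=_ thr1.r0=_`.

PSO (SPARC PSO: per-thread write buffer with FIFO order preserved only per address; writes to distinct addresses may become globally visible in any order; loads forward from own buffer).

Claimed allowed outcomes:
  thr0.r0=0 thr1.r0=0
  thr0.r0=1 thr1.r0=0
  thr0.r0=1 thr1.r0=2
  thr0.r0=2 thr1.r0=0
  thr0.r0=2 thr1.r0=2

outcome vector order: (thr0.r0,thr1.r0)
PSO: 6 outcomes — {<0 0> <0 2> <1 0> <1 2> <2 0> <2 2>}
PSO∖claimed = {<0 2>}

missing: thr0.r0=0 thr1.r0=2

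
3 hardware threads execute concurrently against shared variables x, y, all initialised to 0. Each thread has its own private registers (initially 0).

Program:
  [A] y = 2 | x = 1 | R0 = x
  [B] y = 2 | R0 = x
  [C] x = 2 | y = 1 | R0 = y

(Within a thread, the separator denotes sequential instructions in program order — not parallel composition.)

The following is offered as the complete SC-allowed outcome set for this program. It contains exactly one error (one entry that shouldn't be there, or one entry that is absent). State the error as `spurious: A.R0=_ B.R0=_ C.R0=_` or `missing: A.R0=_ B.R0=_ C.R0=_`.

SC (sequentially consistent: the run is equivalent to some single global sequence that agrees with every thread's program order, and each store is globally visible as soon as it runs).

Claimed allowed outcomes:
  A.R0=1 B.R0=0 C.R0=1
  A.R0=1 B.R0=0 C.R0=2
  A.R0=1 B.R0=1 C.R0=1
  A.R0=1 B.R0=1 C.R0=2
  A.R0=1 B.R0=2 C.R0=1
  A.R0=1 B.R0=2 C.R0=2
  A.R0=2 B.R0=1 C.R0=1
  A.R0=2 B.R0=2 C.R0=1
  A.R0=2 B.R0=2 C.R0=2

outcome vector order: (A.R0,B.R0,C.R0)
SC: 10 outcomes — {1/0/1, 1/0/2, 1/1/1, 1/1/2, 1/2/1, 1/2/2, 2/0/1, 2/1/1, 2/2/1, 2/2/2}
SC∖claimed = {2/0/1}

missing: A.R0=2 B.R0=0 C.R0=1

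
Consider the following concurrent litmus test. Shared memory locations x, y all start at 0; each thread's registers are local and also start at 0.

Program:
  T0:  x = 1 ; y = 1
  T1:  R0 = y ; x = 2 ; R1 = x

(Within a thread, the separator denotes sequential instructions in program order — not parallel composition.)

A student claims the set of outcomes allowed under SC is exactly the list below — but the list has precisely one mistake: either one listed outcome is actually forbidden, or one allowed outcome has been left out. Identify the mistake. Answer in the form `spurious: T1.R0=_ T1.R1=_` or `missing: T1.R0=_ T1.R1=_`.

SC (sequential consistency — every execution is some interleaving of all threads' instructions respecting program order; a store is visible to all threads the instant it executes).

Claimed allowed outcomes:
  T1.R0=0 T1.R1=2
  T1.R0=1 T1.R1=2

outcome vector order: (T1.R0,T1.R1)
SC: 3 outcomes — {0/1 0/2 1/2}
SC∖claimed = {0/1}

missing: T1.R0=0 T1.R1=1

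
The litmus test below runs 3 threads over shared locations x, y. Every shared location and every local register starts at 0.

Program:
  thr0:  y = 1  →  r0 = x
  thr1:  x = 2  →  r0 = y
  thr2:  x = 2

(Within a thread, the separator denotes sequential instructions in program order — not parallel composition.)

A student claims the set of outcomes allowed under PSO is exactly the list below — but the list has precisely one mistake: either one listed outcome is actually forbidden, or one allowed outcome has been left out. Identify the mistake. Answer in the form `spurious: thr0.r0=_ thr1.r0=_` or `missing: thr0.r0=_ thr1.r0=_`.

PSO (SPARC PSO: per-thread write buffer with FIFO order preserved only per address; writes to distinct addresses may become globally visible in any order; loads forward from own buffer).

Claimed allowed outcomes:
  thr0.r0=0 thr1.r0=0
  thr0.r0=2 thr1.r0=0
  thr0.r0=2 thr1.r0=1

missing: thr0.r0=0 thr1.r0=1

outcome vector order: (thr0.r0,thr1.r0)
under PSO → 00, 01, 20, 21
PSO∖claimed = {01}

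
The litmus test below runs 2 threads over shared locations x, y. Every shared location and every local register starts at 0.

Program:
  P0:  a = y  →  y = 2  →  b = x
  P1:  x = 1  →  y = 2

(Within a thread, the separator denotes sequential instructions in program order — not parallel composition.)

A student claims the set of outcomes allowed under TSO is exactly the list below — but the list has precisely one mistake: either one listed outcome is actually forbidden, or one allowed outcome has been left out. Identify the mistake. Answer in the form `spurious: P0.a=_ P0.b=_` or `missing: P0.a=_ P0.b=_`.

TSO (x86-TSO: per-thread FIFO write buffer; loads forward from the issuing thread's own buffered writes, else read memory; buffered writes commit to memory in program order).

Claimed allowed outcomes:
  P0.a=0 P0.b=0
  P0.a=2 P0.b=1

missing: P0.a=0 P0.b=1

outcome vector order: (P0.a,P0.b)
under TSO → 0/0; 0/1; 2/1
TSO∖claimed = {0/1}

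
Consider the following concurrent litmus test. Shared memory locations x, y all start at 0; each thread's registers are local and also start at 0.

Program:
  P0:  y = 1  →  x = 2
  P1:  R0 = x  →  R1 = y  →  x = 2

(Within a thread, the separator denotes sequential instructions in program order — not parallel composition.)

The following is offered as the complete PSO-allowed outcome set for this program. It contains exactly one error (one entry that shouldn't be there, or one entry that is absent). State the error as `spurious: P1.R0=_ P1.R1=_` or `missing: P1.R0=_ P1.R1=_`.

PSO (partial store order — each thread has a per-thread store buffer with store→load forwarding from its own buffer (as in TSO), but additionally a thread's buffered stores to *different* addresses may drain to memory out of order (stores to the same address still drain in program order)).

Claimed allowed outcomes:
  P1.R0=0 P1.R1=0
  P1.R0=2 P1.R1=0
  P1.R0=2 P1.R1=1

missing: P1.R0=0 P1.R1=1

outcome vector order: (P1.R0,P1.R1)
under PSO → (0,0), (0,1), (2,0), (2,1)
PSO∖claimed = {(0,1)}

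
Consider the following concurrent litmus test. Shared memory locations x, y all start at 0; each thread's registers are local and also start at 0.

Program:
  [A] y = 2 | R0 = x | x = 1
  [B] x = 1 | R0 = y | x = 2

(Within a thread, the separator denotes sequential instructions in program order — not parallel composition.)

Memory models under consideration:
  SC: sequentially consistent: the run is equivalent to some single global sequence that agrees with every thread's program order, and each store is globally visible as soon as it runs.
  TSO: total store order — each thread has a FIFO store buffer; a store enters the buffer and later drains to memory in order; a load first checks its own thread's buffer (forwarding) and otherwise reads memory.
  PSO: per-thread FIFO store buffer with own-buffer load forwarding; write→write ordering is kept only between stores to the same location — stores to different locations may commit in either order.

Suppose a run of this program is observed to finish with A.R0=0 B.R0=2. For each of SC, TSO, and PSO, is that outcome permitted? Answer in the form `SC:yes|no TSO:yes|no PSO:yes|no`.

outcome vector order: (A.R0,B.R0)
SC: 5 outcomes — {(0,2), (1,0), (1,2), (2,0), (2,2)}
TSO: 6 outcomes — {(0,0), (0,2), (1,0), (1,2), (2,0), (2,2)}
PSO: 6 outcomes — {(0,0), (0,2), (1,0), (1,2), (2,0), (2,2)}
target (0,2) ∈ {SC,TSO,PSO}

SC:yes TSO:yes PSO:yes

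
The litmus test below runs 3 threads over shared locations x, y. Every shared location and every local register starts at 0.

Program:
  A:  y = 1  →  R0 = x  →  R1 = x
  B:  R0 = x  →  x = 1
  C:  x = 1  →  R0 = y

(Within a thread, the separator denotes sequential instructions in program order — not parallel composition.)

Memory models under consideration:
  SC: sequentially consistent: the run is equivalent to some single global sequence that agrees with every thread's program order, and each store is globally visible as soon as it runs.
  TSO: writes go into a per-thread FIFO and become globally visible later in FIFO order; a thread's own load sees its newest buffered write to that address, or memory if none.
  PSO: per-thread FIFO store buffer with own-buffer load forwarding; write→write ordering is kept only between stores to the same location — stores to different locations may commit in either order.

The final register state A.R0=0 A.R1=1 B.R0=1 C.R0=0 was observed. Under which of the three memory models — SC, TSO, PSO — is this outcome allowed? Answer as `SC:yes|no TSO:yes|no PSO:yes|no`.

outcome vector order: (A.R0,A.R1,B.R0,C.R0)
[SC] allowed = {<0 0 0 1> <0 0 1 1> <0 1 0 1> <0 1 1 1> <1 1 0 0> <1 1 0 1> <1 1 1 0> <1 1 1 1>}
[TSO] allowed = {<0 0 0 0> <0 0 0 1> <0 0 1 0> <0 0 1 1> <0 1 0 0> <0 1 0 1> <0 1 1 0> <0 1 1 1> <1 1 0 0> <1 1 0 1> <1 1 1 0> <1 1 1 1>}
[PSO] allowed = {<0 0 0 0> <0 0 0 1> <0 0 1 0> <0 0 1 1> <0 1 0 0> <0 1 0 1> <0 1 1 0> <0 1 1 1> <1 1 0 0> <1 1 0 1> <1 1 1 0> <1 1 1 1>}
target <0 1 1 0> ∈ {TSO,PSO}

SC:no TSO:yes PSO:yes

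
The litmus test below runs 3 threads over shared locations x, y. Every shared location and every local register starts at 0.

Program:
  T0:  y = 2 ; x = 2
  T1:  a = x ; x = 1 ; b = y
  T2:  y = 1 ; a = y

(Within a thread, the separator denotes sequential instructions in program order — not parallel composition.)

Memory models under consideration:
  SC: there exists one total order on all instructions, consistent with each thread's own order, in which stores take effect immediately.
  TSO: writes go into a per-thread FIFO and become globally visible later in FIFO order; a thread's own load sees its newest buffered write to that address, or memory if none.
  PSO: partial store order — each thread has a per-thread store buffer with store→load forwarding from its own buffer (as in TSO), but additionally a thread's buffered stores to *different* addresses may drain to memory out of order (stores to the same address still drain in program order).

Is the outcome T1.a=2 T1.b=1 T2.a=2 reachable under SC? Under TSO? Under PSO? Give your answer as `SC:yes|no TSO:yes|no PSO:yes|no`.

SC:no TSO:no PSO:yes

outcome vector order: (T1.a,T1.b,T2.a)
SC: 9 outcomes — {0/0/1, 0/0/2, 0/1/1, 0/1/2, 0/2/1, 0/2/2, 2/1/1, 2/2/1, 2/2/2}
TSO: 9 outcomes — {0/0/1, 0/0/2, 0/1/1, 0/1/2, 0/2/1, 0/2/2, 2/1/1, 2/2/1, 2/2/2}
PSO: 12 outcomes — {0/0/1, 0/0/2, 0/1/1, 0/1/2, 0/2/1, 0/2/2, 2/0/1, 2/0/2, 2/1/1, 2/1/2, 2/2/1, 2/2/2}
target 2/1/2 ∈ {PSO}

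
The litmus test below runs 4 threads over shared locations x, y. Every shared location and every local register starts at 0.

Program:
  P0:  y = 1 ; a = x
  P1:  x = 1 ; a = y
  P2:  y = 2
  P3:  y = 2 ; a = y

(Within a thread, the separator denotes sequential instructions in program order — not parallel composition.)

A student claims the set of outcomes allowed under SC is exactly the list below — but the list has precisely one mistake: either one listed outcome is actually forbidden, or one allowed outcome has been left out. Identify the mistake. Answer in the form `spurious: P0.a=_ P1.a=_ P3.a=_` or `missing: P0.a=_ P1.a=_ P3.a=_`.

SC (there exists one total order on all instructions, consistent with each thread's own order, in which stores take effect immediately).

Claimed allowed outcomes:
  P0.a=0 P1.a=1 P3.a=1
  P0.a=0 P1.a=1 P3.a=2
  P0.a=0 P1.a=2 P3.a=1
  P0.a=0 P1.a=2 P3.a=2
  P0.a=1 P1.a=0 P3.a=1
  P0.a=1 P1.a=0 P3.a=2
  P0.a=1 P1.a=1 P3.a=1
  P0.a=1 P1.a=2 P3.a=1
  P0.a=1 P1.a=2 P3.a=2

outcome vector order: (P0.a,P1.a,P3.a)
[SC] allowed = {<0 1 1>, <0 1 2>, <0 2 1>, <0 2 2>, <1 0 1>, <1 0 2>, <1 1 1>, <1 1 2>, <1 2 1>, <1 2 2>}
SC∖claimed = {<1 1 2>}

missing: P0.a=1 P1.a=1 P3.a=2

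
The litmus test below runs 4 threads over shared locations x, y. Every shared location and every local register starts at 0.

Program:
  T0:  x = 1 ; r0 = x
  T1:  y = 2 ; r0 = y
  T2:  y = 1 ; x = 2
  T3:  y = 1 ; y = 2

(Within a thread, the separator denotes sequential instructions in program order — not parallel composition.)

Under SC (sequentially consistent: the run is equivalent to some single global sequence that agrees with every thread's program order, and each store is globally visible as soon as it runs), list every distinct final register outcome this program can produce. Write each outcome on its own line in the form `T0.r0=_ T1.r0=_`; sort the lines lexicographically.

T0.r0=1 T1.r0=1
T0.r0=1 T1.r0=2
T0.r0=2 T1.r0=1
T0.r0=2 T1.r0=2

outcome vector order: (T0.r0,T1.r0)
|SC outcomes| = 4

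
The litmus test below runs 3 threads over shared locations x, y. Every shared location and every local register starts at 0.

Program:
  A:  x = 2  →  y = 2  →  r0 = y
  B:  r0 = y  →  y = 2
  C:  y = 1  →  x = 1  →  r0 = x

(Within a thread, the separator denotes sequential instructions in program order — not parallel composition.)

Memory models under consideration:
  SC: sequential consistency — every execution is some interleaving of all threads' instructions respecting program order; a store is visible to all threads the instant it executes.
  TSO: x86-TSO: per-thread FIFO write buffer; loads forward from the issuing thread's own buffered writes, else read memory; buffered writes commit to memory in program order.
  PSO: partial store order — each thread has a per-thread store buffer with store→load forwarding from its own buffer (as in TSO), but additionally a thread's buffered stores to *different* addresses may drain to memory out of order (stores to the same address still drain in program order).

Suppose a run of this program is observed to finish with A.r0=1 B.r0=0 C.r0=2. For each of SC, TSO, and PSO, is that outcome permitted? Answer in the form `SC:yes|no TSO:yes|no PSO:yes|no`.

outcome vector order: (A.r0,B.r0,C.r0)
SC: 9 outcomes — {101, 111, 121, 201, 202, 211, 212, 221, 222}
TSO: 9 outcomes — {101, 111, 121, 201, 202, 211, 212, 221, 222}
PSO: 12 outcomes — {101, 102, 111, 112, 121, 122, 201, 202, 211, 212, 221, 222}
target 102 ∈ {PSO}

SC:no TSO:no PSO:yes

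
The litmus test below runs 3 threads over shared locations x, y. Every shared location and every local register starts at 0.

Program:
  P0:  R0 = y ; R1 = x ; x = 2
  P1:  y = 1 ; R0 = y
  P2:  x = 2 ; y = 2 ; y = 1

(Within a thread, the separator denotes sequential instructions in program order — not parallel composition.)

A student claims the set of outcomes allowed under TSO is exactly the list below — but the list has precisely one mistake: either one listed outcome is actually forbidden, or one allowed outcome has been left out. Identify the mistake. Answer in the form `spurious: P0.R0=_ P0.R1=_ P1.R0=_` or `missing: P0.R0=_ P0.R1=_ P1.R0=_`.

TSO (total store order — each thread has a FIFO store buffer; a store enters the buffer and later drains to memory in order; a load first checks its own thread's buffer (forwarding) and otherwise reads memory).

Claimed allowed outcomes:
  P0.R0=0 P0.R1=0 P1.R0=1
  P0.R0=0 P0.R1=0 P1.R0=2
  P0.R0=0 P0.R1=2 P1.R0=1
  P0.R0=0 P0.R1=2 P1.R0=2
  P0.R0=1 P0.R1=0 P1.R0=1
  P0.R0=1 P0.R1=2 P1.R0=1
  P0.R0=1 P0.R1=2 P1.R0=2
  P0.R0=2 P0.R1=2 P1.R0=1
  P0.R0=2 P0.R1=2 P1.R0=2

missing: P0.R0=1 P0.R1=0 P1.R0=2

outcome vector order: (P0.R0,P0.R1,P1.R0)
[TSO] allowed = {<0 0 1> <0 0 2> <0 2 1> <0 2 2> <1 0 1> <1 0 2> <1 2 1> <1 2 2> <2 2 1> <2 2 2>}
TSO∖claimed = {<1 0 2>}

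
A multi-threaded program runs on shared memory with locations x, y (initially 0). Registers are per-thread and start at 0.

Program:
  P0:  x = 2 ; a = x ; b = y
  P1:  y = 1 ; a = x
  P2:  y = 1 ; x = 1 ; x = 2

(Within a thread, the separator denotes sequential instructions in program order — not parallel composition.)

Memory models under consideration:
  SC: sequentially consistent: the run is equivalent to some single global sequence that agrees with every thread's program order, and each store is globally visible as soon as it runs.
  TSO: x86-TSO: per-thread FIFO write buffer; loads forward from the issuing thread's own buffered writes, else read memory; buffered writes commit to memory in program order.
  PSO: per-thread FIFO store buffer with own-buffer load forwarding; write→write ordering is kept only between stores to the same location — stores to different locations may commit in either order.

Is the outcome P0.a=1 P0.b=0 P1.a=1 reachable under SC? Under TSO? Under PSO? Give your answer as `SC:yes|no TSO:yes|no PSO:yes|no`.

outcome vector order: (P0.a,P0.b,P1.a)
SC: 8 outcomes — {1/1/0; 1/1/1; 1/1/2; 2/0/1; 2/0/2; 2/1/0; 2/1/1; 2/1/2}
TSO: 9 outcomes — {1/1/0; 1/1/1; 1/1/2; 2/0/0; 2/0/1; 2/0/2; 2/1/0; 2/1/1; 2/1/2}
PSO: 12 outcomes — {1/0/0; 1/0/1; 1/0/2; 1/1/0; 1/1/1; 1/1/2; 2/0/0; 2/0/1; 2/0/2; 2/1/0; 2/1/1; 2/1/2}
target 1/0/1 ∈ {PSO}

SC:no TSO:no PSO:yes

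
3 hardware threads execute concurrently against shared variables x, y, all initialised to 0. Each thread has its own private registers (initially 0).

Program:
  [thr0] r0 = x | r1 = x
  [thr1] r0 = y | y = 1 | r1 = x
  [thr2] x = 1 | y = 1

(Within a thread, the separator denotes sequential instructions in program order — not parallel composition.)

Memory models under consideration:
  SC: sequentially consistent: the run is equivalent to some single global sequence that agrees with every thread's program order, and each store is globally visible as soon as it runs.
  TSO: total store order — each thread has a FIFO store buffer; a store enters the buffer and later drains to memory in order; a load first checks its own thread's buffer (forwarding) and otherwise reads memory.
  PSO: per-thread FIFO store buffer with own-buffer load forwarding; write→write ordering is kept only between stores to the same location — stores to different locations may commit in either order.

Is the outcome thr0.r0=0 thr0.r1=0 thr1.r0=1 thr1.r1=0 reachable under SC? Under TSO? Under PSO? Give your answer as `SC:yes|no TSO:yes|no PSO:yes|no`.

SC:no TSO:no PSO:yes

outcome vector order: (thr0.r0,thr0.r1,thr1.r0,thr1.r1)
[SC] allowed = {(0,0,0,0), (0,0,0,1), (0,0,1,1), (0,1,0,0), (0,1,0,1), (0,1,1,1), (1,1,0,0), (1,1,0,1), (1,1,1,1)}
[TSO] allowed = {(0,0,0,0), (0,0,0,1), (0,0,1,1), (0,1,0,0), (0,1,0,1), (0,1,1,1), (1,1,0,0), (1,1,0,1), (1,1,1,1)}
[PSO] allowed = {(0,0,0,0), (0,0,0,1), (0,0,1,0), (0,0,1,1), (0,1,0,0), (0,1,0,1), (0,1,1,0), (0,1,1,1), (1,1,0,0), (1,1,0,1), (1,1,1,0), (1,1,1,1)}
target (0,0,1,0) ∈ {PSO}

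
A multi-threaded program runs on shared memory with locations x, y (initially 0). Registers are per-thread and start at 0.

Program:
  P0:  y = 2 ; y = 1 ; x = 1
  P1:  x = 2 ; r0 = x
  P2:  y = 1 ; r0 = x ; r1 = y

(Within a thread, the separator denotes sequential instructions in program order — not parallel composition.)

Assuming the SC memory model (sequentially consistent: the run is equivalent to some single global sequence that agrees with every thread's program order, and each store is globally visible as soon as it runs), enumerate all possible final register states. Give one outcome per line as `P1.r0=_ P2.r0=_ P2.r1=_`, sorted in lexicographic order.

P1.r0=1 P2.r0=0 P2.r1=1
P1.r0=1 P2.r0=0 P2.r1=2
P1.r0=1 P2.r0=1 P2.r1=1
P1.r0=1 P2.r0=2 P2.r1=1
P1.r0=1 P2.r0=2 P2.r1=2
P1.r0=2 P2.r0=0 P2.r1=1
P1.r0=2 P2.r0=0 P2.r1=2
P1.r0=2 P2.r0=1 P2.r1=1
P1.r0=2 P2.r0=2 P2.r1=1
P1.r0=2 P2.r0=2 P2.r1=2

outcome vector order: (P1.r0,P2.r0,P2.r1)
|SC outcomes| = 10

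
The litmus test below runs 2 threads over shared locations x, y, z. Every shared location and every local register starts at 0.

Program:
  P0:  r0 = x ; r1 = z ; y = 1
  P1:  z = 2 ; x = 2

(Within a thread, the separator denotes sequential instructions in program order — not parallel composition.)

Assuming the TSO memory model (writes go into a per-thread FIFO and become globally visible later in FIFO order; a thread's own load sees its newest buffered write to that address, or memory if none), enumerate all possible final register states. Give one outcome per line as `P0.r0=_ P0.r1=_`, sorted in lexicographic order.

P0.r0=0 P0.r1=0
P0.r0=0 P0.r1=2
P0.r0=2 P0.r1=2

outcome vector order: (P0.r0,P0.r1)
|TSO outcomes| = 3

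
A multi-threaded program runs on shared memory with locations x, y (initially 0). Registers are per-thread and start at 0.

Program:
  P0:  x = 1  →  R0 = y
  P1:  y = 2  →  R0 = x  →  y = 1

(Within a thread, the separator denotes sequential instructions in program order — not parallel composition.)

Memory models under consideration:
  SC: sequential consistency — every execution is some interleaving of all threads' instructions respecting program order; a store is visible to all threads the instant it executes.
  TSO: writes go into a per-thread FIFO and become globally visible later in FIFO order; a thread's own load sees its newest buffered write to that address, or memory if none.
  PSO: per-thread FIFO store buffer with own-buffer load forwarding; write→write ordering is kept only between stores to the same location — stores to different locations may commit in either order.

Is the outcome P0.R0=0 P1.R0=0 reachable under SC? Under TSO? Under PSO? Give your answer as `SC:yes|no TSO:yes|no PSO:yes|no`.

SC:no TSO:yes PSO:yes

outcome vector order: (P0.R0,P1.R0)
SC: 5 outcomes — {<0 1>, <1 0>, <1 1>, <2 0>, <2 1>}
TSO: 6 outcomes — {<0 0>, <0 1>, <1 0>, <1 1>, <2 0>, <2 1>}
PSO: 6 outcomes — {<0 0>, <0 1>, <1 0>, <1 1>, <2 0>, <2 1>}
target <0 0> ∈ {TSO,PSO}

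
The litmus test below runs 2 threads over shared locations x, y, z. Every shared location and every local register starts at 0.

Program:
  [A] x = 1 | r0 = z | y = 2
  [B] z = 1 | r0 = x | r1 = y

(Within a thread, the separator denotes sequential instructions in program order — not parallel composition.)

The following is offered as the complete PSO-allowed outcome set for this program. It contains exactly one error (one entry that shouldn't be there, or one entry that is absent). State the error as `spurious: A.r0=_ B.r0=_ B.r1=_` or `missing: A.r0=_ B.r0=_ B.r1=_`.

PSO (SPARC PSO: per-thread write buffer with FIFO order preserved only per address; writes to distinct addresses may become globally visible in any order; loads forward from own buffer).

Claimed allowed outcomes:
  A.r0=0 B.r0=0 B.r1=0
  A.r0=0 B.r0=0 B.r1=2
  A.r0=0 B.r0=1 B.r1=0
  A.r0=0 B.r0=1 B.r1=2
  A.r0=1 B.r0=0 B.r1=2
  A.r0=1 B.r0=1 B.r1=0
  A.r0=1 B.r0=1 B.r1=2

missing: A.r0=1 B.r0=0 B.r1=0

outcome vector order: (A.r0,B.r0,B.r1)
[PSO] allowed = {(0,0,0) (0,0,2) (0,1,0) (0,1,2) (1,0,0) (1,0,2) (1,1,0) (1,1,2)}
PSO∖claimed = {(1,0,0)}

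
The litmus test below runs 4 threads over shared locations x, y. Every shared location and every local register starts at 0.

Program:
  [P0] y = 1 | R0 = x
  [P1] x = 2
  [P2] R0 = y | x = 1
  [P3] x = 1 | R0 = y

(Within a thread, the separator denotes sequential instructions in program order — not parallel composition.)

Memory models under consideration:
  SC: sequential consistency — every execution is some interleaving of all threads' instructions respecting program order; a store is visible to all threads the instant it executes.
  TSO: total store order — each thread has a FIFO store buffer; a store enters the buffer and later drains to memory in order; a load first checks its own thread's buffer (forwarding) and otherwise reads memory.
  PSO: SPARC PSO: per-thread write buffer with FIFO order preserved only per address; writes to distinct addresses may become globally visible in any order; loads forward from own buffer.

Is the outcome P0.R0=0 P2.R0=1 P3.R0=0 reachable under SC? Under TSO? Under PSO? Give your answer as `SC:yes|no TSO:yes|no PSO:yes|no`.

outcome vector order: (P0.R0,P2.R0,P3.R0)
SC: 10 outcomes — {001; 011; 100; 101; 110; 111; 200; 201; 210; 211}
TSO: 12 outcomes — {000; 001; 010; 011; 100; 101; 110; 111; 200; 201; 210; 211}
PSO: 12 outcomes — {000; 001; 010; 011; 100; 101; 110; 111; 200; 201; 210; 211}
target 010 ∈ {TSO,PSO}

SC:no TSO:yes PSO:yes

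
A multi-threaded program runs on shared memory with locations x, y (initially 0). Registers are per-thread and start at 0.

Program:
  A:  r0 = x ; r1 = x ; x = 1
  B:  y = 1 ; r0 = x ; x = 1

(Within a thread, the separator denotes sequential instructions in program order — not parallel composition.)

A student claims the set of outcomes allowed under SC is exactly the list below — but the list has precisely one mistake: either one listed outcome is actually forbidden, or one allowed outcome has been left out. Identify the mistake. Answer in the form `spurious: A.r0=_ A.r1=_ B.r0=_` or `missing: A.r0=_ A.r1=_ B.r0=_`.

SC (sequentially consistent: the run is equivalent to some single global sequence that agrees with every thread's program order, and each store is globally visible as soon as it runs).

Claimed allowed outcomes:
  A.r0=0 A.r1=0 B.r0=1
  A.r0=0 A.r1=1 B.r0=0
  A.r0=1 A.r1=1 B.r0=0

missing: A.r0=0 A.r1=0 B.r0=0

outcome vector order: (A.r0,A.r1,B.r0)
SC (4): (0,0,0) (0,0,1) (0,1,0) (1,1,0)
SC∖claimed = {(0,0,0)}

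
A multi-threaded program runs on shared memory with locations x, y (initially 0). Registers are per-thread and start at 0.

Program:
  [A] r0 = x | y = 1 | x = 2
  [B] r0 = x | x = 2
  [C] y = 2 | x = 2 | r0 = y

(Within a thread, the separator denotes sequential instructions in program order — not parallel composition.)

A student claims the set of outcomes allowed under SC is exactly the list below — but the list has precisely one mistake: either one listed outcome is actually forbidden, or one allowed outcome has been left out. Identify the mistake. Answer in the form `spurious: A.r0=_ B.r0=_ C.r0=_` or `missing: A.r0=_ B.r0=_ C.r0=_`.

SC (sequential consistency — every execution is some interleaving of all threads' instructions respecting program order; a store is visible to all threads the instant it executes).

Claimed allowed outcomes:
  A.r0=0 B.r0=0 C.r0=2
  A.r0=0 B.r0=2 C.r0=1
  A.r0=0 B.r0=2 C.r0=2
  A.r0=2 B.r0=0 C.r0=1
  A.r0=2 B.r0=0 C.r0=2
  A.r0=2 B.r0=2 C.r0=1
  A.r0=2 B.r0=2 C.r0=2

outcome vector order: (A.r0,B.r0,C.r0)
SC (8): 001, 002, 021, 022, 201, 202, 221, 222
SC∖claimed = {001}

missing: A.r0=0 B.r0=0 C.r0=1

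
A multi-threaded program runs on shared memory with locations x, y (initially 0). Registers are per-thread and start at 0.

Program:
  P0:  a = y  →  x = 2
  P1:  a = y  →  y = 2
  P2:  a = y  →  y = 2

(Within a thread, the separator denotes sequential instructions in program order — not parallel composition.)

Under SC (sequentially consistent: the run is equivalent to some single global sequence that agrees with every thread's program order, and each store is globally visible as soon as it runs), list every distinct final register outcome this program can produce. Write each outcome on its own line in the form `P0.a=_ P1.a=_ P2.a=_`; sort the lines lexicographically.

P0.a=0 P1.a=0 P2.a=0
P0.a=0 P1.a=0 P2.a=2
P0.a=0 P1.a=2 P2.a=0
P0.a=2 P1.a=0 P2.a=0
P0.a=2 P1.a=0 P2.a=2
P0.a=2 P1.a=2 P2.a=0

outcome vector order: (P0.a,P1.a,P2.a)
|SC outcomes| = 6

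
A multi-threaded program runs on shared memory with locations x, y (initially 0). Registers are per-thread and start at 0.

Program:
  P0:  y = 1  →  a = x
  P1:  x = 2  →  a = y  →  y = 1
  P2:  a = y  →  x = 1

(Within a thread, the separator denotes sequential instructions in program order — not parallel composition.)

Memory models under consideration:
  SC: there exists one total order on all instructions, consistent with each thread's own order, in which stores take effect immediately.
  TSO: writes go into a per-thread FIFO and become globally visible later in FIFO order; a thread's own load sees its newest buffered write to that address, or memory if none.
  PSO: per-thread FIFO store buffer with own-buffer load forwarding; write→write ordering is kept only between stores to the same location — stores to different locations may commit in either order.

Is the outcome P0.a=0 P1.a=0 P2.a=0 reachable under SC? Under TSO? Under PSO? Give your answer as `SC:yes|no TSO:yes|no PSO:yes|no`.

SC:no TSO:yes PSO:yes

outcome vector order: (P0.a,P1.a,P2.a)
SC (10): 010; 011; 100; 101; 110; 111; 200; 201; 210; 211
TSO (12): 000; 001; 010; 011; 100; 101; 110; 111; 200; 201; 210; 211
PSO (12): 000; 001; 010; 011; 100; 101; 110; 111; 200; 201; 210; 211
target 000 ∈ {TSO,PSO}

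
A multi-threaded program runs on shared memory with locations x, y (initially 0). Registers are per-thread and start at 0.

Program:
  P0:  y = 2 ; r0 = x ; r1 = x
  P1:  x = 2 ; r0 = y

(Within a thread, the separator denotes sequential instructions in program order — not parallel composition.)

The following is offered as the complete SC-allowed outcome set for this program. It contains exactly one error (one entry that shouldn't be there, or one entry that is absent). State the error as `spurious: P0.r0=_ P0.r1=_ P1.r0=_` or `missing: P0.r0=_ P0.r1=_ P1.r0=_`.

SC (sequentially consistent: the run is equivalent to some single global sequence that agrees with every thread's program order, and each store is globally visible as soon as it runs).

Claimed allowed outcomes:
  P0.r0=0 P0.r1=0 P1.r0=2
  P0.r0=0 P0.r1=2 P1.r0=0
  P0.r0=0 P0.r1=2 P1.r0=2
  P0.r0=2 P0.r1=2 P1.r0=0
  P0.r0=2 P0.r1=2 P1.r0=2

outcome vector order: (P0.r0,P0.r1,P1.r0)
under SC → 002, 022, 220, 222
claimed∖SC = {020}

spurious: P0.r0=0 P0.r1=2 P1.r0=0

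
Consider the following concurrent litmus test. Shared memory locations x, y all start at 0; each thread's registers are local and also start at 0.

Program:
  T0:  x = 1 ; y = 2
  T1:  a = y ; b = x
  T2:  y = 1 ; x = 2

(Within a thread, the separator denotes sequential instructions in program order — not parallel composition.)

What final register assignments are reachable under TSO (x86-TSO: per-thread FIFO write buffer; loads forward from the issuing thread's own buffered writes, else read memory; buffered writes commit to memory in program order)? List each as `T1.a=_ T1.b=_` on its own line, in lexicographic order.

outcome vector order: (T1.a,T1.b)
|TSO outcomes| = 8

T1.a=0 T1.b=0
T1.a=0 T1.b=1
T1.a=0 T1.b=2
T1.a=1 T1.b=0
T1.a=1 T1.b=1
T1.a=1 T1.b=2
T1.a=2 T1.b=1
T1.a=2 T1.b=2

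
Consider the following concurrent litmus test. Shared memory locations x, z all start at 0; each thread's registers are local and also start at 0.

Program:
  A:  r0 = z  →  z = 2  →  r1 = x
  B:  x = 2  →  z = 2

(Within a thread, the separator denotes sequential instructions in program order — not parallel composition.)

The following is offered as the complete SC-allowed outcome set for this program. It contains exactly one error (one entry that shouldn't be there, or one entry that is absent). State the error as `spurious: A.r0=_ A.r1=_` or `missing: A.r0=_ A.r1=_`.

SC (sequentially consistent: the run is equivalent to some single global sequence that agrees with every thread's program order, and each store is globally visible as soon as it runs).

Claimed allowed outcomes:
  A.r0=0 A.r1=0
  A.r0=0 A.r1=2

outcome vector order: (A.r0,A.r1)
under SC → (0,0) (0,2) (2,2)
SC∖claimed = {(2,2)}

missing: A.r0=2 A.r1=2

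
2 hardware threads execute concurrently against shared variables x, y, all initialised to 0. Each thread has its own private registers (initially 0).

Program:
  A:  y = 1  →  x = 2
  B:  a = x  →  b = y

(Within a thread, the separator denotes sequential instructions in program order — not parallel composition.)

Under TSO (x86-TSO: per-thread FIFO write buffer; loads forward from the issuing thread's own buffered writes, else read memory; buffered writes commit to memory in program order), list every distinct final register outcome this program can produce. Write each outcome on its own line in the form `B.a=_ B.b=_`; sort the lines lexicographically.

outcome vector order: (B.a,B.b)
|TSO outcomes| = 3

B.a=0 B.b=0
B.a=0 B.b=1
B.a=2 B.b=1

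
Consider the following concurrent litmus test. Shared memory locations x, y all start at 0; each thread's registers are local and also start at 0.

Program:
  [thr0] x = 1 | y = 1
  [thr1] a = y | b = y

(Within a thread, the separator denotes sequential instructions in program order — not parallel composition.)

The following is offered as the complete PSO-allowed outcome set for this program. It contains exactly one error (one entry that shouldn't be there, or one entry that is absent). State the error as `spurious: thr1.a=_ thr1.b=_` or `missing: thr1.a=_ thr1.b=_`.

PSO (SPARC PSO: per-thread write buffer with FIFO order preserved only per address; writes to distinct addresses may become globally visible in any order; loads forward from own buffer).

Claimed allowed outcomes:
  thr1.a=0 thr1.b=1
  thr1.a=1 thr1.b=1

missing: thr1.a=0 thr1.b=0

outcome vector order: (thr1.a,thr1.b)
PSO: 3 outcomes — {(0,0), (0,1), (1,1)}
PSO∖claimed = {(0,0)}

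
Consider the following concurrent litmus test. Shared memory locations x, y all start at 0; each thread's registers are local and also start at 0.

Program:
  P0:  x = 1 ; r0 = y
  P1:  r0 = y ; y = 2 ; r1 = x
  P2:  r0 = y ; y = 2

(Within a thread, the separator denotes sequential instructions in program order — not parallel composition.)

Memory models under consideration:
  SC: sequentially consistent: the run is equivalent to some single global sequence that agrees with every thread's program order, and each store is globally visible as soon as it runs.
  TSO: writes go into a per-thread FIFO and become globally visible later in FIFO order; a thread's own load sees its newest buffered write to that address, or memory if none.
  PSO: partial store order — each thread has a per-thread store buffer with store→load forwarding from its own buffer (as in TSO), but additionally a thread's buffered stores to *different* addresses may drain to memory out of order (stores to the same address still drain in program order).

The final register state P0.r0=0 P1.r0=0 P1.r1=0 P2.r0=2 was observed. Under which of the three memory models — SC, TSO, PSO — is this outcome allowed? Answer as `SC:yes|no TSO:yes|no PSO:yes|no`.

SC:no TSO:yes PSO:yes

outcome vector order: (P0.r0,P1.r0,P1.r1,P2.r0)
SC: 9 outcomes — {<0 0 1 0>; <0 0 1 2>; <0 2 1 0>; <2 0 0 0>; <2 0 0 2>; <2 0 1 0>; <2 0 1 2>; <2 2 0 0>; <2 2 1 0>}
TSO: 12 outcomes — {<0 0 0 0>; <0 0 0 2>; <0 0 1 0>; <0 0 1 2>; <0 2 0 0>; <0 2 1 0>; <2 0 0 0>; <2 0 0 2>; <2 0 1 0>; <2 0 1 2>; <2 2 0 0>; <2 2 1 0>}
PSO: 12 outcomes — {<0 0 0 0>; <0 0 0 2>; <0 0 1 0>; <0 0 1 2>; <0 2 0 0>; <0 2 1 0>; <2 0 0 0>; <2 0 0 2>; <2 0 1 0>; <2 0 1 2>; <2 2 0 0>; <2 2 1 0>}
target <0 0 0 2> ∈ {TSO,PSO}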